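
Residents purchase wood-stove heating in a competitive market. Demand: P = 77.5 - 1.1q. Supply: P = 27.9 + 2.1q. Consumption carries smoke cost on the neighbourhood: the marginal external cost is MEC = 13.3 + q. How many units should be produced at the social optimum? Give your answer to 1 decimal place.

Social marginal benefit = demand − MEC = 64.2 - 2.1q.
Set SMB = MC: 64.2 - 2.1q = 27.9 + 2.1q → q* = 8.6429.

q* = 8.6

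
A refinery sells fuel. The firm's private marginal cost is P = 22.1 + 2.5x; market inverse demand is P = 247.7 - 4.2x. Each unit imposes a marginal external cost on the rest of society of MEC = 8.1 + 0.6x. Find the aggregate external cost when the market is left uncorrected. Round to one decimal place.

612.9

Market equilibrium (private): 22.1 + 2.5x = 247.7 - 4.2x → x_m = 33.6716.
Total external cost = ∫₀^{x_m} (8.1 + 0.6x) dx = 8.1×33.6716 + ½×0.6×33.6716² = 612.8730.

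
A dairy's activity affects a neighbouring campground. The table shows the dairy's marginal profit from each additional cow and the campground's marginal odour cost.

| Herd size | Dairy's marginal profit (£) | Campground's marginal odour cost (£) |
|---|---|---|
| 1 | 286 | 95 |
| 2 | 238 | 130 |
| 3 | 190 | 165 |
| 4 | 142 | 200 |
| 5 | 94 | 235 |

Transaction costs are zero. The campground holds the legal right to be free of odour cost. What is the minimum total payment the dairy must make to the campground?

£390

Efficient level: marginal profit ≥ marginal odour cost through level 3, so k* = 3.
With the campground holding the right, the dairy must at least compensate total damage at k*: 95 + 130 + 165 = 390.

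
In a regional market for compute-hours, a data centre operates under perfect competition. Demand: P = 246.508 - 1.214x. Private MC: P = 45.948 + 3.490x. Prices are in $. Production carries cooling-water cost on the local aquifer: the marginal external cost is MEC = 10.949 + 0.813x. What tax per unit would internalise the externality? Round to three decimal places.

Social marginal cost = private MC + MEC = 56.897 + 4.303x.
Set SMC = demand: 56.897 + 4.303x = 246.508 - 1.214x → x* = 34.3685.
The Pigouvian tax equals MEC at x*: 10.949 + 0.813×34.3685 = 38.8906.

tax = $38.891 per unit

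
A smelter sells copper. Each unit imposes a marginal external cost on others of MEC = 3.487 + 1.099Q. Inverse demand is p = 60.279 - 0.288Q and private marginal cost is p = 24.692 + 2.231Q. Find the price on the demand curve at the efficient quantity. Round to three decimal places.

Social marginal cost = private MC + MEC = 28.179 + 3.330Q.
Set SMC = demand: 28.179 + 3.330Q = 60.279 - 0.288Q → Q* = 8.8723.
Consumer price on the demand curve at Q*: 60.279 − 0.288×8.8723 = 57.7238.

P = 57.724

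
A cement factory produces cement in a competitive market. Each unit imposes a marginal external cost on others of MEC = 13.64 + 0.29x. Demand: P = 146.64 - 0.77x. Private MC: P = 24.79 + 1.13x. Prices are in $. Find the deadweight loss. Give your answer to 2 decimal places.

DWL = $237.28

Market equilibrium (private): 24.79 + 1.13x = 146.64 - 0.77x → x_m = 64.1316.
Social marginal cost = private MC + MEC = 38.43 + 1.42x.
Set SMC = demand: 38.43 + 1.42x = 146.64 - 0.77x → x* = 49.4110.
The loss is the area between SMC and demand from x* to x_m; with linear curves that's a triangle of height MEC(x_m).
DWL = ½ × 14.7206 × 32.2382 = 237.2828.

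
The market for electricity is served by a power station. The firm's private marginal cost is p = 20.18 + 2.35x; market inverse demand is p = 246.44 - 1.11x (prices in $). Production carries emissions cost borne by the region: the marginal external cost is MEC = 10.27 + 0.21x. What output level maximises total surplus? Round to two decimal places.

Social marginal cost = private MC + MEC = 30.45 + 2.56x.
Set SMC = demand: 30.45 + 2.56x = 246.44 - 1.11x → x* = 58.8529.

x* = 58.85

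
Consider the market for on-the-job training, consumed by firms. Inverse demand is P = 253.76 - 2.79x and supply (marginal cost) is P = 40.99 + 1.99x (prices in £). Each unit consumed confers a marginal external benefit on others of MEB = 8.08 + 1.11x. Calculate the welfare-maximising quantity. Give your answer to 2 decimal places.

x* = 60.18

Social marginal benefit = demand + MEB = 261.84 - 1.68x.
Set SMB = MC: 261.84 - 1.68x = 40.99 + 1.99x → x* = 60.1771.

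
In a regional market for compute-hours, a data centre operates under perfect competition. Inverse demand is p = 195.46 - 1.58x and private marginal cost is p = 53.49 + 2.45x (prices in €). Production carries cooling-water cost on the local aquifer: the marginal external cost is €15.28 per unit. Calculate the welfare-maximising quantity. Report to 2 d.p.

x* = 31.44

Social marginal cost = private MC + MEC = 68.77 + 2.45x.
Set SMC = demand: 68.77 + 2.45x = 195.46 - 1.58x → x* = 31.4367.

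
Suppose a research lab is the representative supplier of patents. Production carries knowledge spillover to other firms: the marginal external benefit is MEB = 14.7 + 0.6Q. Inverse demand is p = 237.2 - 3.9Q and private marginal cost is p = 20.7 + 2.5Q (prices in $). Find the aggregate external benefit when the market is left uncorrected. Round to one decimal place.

Market equilibrium (private): 20.7 + 2.5Q = 237.2 - 3.9Q → Q_m = 33.8281.
Total external benefit = ∫₀^{Q_m} (14.7 + 0.6Q) dQ = 14.7×33.8281 + ½×0.6×33.8281² = 840.5752.

$840.6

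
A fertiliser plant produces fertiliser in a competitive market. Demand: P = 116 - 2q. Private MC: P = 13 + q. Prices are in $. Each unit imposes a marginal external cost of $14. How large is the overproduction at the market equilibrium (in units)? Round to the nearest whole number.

5 units

Market equilibrium (private): 13 + q = 116 - 2q → q_m = 34.3333.
Social marginal cost = private MC + MEC = 27 + q.
Set SMC = demand: 27 + q = 116 - 2q → q* = 29.6667.
Gap = |34.3333 − 29.6667| = 4.6666.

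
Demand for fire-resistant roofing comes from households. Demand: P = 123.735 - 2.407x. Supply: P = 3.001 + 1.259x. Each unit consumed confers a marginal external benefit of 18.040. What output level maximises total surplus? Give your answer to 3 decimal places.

x* = 37.854

Social marginal benefit = demand + MEB = 141.775 - 2.407x.
Set SMB = MC: 141.775 - 2.407x = 3.001 + 1.259x → x* = 37.8543.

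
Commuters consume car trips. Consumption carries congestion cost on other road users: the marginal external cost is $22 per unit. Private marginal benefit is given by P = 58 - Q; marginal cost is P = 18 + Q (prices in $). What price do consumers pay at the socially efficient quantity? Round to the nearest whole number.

Social marginal benefit = demand − MEC = 36 - Q.
Set SMB = MC: 36 - Q = 18 + Q → Q* = 9.0000.
Consumer price on the demand curve at Q*: 58 − 1×9.0000 = 49.0000.

P = $49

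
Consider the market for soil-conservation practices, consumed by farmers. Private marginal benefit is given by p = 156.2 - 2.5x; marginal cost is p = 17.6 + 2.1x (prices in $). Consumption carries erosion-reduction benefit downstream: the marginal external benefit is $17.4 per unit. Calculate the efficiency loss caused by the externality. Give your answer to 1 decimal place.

DWL = $32.9

Market equilibrium (private): 17.6 + 2.1x = 156.2 - 2.5x → x_m = 30.1304.
Social marginal benefit = demand + MEB = 173.6 - 2.5x.
Set SMB = MC: 173.6 - 2.5x = 17.6 + 2.1x → x* = 33.9130.
The loss is the area between SMB and MC from x* to x_m; with linear curves that's a triangle of height MEB(x_m).
DWL = ½ × 3.7826 × 17.4000 = 32.9086.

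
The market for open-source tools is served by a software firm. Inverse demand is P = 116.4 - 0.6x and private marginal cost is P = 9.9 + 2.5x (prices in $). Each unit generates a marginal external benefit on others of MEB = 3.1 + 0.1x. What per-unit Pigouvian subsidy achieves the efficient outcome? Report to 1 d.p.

Social marginal cost = private MC − MEB = 6.8 + 2.4x.
Set SMC = demand: 6.8 + 2.4x = 116.4 - 0.6x → x* = 36.5333.
The Pigouvian subsidy equals MEB at x*: 3.1 + 0.1×36.5333 = 6.7533.

subsidy = $6.8 per unit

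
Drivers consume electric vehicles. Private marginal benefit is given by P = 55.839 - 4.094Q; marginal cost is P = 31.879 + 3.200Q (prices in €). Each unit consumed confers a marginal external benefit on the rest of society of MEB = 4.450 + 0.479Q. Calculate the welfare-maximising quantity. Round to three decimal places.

Social marginal benefit = demand + MEB = 60.289 - 3.615Q.
Set SMB = MC: 60.289 - 3.615Q = 31.879 + 3.200Q → Q* = 4.1687.

Q* = 4.169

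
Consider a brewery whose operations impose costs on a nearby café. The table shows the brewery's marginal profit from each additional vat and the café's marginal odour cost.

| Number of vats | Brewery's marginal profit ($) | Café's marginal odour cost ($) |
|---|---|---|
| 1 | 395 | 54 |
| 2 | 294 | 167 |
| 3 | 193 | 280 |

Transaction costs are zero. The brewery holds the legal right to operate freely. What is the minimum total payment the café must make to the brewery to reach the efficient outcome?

$193

Left alone the brewery would choose level 3 (marginal profit stays positive).
Efficient level: k* = 2 (marginal profit ≥ marginal odour cost through 2).
The café must at least cover the brewery's forgone profit from cutting 3→2: 193 = 193.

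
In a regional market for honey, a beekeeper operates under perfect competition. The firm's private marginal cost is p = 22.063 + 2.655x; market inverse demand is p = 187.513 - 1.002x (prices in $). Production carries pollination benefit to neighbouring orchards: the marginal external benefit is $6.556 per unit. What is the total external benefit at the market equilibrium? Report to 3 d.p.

Market equilibrium (private): 22.063 + 2.655x = 187.513 - 1.002x → x_m = 45.2420.
Total external benefit = MEB × x_m = 6.556 × 45.2420 = 296.6066.

$296.607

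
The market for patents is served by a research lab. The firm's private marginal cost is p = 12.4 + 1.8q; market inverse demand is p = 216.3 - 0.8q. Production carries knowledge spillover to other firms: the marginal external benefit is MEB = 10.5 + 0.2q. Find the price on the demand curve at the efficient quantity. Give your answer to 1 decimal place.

Social marginal cost = private MC − MEB = 1.9 + 1.6q.
Set SMC = demand: 1.9 + 1.6q = 216.3 - 0.8q → q* = 89.3333.
Consumer price on the demand curve at q*: 216.3 − 0.8×89.3333 = 144.8334.

P = 144.8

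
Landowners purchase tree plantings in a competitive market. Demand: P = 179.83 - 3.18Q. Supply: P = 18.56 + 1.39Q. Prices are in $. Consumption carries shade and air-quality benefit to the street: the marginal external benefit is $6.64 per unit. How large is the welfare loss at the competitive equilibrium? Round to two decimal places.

DWL = $4.82

Market equilibrium (private): 18.56 + 1.39Q = 179.83 - 3.18Q → Q_m = 35.2888.
Social marginal benefit = demand + MEB = 186.47 - 3.18Q.
Set SMB = MC: 186.47 - 3.18Q = 18.56 + 1.39Q → Q* = 36.7418.
Between Q* and Q_m the wedge SMB − MC runs linearly from 0 to MEB(Q_m), so the loss is a triangle.
DWL = ½ × 1.4530 × 6.6400 = 4.8240.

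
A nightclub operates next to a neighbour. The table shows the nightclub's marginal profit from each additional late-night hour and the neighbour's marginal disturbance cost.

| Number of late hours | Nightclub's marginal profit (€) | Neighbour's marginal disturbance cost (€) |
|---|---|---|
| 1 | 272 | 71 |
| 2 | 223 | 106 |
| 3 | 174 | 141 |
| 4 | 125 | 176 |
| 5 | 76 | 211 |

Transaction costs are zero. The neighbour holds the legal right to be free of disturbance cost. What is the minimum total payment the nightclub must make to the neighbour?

Efficient level: marginal profit ≥ marginal disturbance cost through level 3, so k* = 3.
With the neighbour holding the right, the nightclub must at least compensate total damage at k*: 71 + 106 + 141 = 318.

€318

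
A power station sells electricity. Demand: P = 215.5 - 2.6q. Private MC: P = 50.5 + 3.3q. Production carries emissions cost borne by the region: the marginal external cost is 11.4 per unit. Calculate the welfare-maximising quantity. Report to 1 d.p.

q* = 26.0

Social marginal cost = private MC + MEC = 61.9 + 3.3q.
Set SMC = demand: 61.9 + 3.3q = 215.5 - 2.6q → q* = 26.0339.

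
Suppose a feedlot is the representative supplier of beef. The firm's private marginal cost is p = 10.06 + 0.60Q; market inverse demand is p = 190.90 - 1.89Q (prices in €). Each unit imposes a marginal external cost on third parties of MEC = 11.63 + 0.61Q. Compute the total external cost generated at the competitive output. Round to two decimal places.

€2453.40

Market equilibrium (private): 10.06 + 0.60Q = 190.90 - 1.89Q → Q_m = 72.6265.
Total external cost = ∫₀^{Q_m} (11.63 + 0.61Q) dQ = 11.63×72.6265 + ½×0.61×72.6265² = 2453.4018.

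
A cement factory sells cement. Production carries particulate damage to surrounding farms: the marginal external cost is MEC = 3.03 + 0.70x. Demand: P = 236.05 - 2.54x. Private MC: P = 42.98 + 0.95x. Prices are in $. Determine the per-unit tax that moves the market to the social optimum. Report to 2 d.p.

tax = $34.78 per unit

Social marginal cost = private MC + MEC = 46.01 + 1.65x.
Set SMC = demand: 46.01 + 1.65x = 236.05 - 2.54x → x* = 45.3556.
The Pigouvian tax equals MEC at x*: 3.03 + 0.70×45.3556 = 34.7789.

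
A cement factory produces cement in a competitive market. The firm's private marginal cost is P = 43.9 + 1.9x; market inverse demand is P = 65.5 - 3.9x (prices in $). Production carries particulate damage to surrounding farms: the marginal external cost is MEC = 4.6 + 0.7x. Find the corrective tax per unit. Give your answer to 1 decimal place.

tax = $6.4 per unit

Social marginal cost = private MC + MEC = 48.5 + 2.6x.
Set SMC = demand: 48.5 + 2.6x = 65.5 - 3.9x → x* = 2.6154.
The Pigouvian tax equals MEC at x*: 4.6 + 0.7×2.6154 = 6.4308.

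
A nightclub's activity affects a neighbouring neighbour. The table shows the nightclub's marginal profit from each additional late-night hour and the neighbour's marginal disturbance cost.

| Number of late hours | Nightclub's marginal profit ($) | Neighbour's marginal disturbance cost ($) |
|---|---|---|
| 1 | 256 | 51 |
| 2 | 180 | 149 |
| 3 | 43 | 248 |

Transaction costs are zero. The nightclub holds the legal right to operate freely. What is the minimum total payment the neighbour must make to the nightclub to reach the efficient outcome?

Left alone the nightclub would choose level 3 (marginal profit stays positive).
Efficient level: k* = 2 (marginal profit ≥ marginal disturbance cost through 2).
The neighbour must at least cover the nightclub's forgone profit from cutting 3→2: 43 = 43.

$43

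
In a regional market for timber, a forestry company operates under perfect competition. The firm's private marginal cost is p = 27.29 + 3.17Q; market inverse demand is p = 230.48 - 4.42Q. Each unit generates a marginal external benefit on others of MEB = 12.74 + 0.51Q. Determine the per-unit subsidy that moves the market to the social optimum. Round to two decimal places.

subsidy = 28.29 per unit

Social marginal cost = private MC − MEB = 14.55 + 2.66Q.
Set SMC = demand: 14.55 + 2.66Q = 230.48 - 4.42Q → Q* = 30.4986.
The Pigouvian subsidy equals MEB at Q*: 12.74 + 0.51×30.4986 = 28.2943.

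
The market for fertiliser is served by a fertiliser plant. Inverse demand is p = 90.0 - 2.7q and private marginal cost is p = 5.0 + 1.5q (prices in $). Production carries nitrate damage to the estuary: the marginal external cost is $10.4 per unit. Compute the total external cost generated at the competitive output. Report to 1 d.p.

$210.5

Market equilibrium (private): 5.0 + 1.5q = 90.0 - 2.7q → q_m = 20.2381.
Total external cost = MEC × q_m = 10.4 × 20.2381 = 210.4762.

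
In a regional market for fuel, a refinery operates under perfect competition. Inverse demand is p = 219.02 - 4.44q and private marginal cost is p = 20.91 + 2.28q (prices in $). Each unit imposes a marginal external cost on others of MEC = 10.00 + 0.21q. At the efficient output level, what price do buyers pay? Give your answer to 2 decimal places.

P = $98.50

Social marginal cost = private MC + MEC = 30.91 + 2.49q.
Set SMC = demand: 30.91 + 2.49q = 219.02 - 4.44q → q* = 27.1443.
Consumer price on the demand curve at q*: 219.02 − 4.44×27.1443 = 98.4993.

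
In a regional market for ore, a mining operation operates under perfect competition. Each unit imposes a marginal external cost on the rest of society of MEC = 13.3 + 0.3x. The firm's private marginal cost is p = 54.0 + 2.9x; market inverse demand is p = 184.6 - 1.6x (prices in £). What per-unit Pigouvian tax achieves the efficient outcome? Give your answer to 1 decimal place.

tax = £20.6 per unit

Social marginal cost = private MC + MEC = 67.3 + 3.2x.
Set SMC = demand: 67.3 + 3.2x = 184.6 - 1.6x → x* = 24.4375.
The Pigouvian tax equals MEC at x*: 13.3 + 0.3×24.4375 = 20.6313.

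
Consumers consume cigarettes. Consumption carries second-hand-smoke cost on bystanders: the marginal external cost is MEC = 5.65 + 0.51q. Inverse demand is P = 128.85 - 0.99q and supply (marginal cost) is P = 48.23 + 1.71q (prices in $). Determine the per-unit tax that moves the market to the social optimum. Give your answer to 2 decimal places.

Social marginal benefit = demand − MEC = 123.20 - 1.50q.
Set SMB = MC: 123.20 - 1.50q = 48.23 + 1.71q → q* = 23.3551.
The Pigouvian tax equals MEC at q*: 5.65 + 0.51×23.3551 = 17.5611.

tax = $17.56 per unit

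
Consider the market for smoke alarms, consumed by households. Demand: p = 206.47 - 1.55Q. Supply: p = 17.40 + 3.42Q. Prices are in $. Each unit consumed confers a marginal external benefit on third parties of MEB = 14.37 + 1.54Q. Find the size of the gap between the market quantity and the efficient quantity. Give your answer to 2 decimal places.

Market equilibrium (private): 17.40 + 3.42Q = 206.47 - 1.55Q → Q_m = 38.0423.
Social marginal benefit = demand + MEB = 220.84 - 0.01Q.
Set SMB = MC: 220.84 - 0.01Q = 17.40 + 3.42Q → Q* = 59.3120.
Gap = |38.0423 − 59.3120| = 21.2697.

21.27 units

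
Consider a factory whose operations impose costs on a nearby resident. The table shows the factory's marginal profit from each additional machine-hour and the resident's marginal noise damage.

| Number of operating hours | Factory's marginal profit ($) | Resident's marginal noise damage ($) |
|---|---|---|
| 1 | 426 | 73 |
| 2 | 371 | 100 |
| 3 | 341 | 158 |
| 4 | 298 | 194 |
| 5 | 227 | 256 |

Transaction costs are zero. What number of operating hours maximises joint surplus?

Bargaining reaches the level where marginal profit last exceeds marginal noise damage.
That holds through level 4 (298 ≥ 194) but not at 5 (227 < 256).

4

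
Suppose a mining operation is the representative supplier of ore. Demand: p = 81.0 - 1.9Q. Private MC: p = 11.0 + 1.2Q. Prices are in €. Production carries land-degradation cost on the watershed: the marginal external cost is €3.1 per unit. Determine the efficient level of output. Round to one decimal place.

Q* = 21.6

Social marginal cost = private MC + MEC = 14.1 + 1.2Q.
Set SMC = demand: 14.1 + 1.2Q = 81.0 - 1.9Q → Q* = 21.5806.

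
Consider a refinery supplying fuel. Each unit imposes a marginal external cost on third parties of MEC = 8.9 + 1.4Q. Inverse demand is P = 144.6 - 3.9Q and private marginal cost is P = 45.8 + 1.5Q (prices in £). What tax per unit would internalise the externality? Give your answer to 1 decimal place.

tax = £27.4 per unit

Social marginal cost = private MC + MEC = 54.7 + 2.9Q.
Set SMC = demand: 54.7 + 2.9Q = 144.6 - 3.9Q → Q* = 13.2206.
The Pigouvian tax equals MEC at Q*: 8.9 + 1.4×13.2206 = 27.4088.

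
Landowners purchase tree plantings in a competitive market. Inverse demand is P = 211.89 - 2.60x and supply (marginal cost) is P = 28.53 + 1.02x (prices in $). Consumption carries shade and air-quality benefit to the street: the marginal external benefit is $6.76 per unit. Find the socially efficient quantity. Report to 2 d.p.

x* = 52.52

Social marginal benefit = demand + MEB = 218.65 - 2.60x.
Set SMB = MC: 218.65 - 2.60x = 28.53 + 1.02x → x* = 52.5193.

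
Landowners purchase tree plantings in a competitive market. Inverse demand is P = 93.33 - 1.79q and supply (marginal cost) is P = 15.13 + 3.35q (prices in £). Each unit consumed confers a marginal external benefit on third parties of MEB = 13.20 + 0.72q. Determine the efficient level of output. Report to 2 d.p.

Social marginal benefit = demand + MEB = 106.53 - 1.07q.
Set SMB = MC: 106.53 - 1.07q = 15.13 + 3.35q → q* = 20.6787.

q* = 20.68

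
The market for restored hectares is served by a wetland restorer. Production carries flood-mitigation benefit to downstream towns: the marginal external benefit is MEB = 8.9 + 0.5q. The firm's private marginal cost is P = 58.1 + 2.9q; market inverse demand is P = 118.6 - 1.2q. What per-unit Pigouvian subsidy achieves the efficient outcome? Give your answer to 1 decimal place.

Social marginal cost = private MC − MEB = 49.2 + 2.4q.
Set SMC = demand: 49.2 + 2.4q = 118.6 - 1.2q → q* = 19.2778.
The Pigouvian subsidy equals MEB at q*: 8.9 + 0.5×19.2778 = 18.5389.

subsidy = 18.5 per unit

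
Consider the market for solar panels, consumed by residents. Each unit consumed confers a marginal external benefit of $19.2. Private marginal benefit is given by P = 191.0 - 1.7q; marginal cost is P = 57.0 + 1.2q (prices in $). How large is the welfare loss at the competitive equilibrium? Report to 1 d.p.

Market equilibrium (private): 57.0 + 1.2q = 191.0 - 1.7q → q_m = 46.2069.
Social marginal benefit = demand + MEB = 210.2 - 1.7q.
Set SMB = MC: 210.2 - 1.7q = 57.0 + 1.2q → q* = 52.8276.
The welfare-loss triangle has base |q_m − q*| and height MEB(q_m) (the vertical gap between SMB and MC is zero at q* and MEB at q_m).
DWL = ½ × 6.6207 × 19.2000 = 63.5587.

DWL = $63.6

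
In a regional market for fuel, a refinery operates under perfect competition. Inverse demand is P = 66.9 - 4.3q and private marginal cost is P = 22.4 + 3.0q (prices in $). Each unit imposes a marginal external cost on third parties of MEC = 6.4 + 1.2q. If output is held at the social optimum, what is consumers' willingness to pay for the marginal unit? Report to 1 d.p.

P = $47.6

Social marginal cost = private MC + MEC = 28.8 + 4.2q.
Set SMC = demand: 28.8 + 4.2q = 66.9 - 4.3q → q* = 4.4824.
Consumer price on the demand curve at q*: 66.9 − 4.3×4.4824 = 47.6257.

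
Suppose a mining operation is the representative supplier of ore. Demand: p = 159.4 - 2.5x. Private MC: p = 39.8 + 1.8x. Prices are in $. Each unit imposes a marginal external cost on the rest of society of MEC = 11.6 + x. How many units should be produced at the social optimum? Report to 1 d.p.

Social marginal cost = private MC + MEC = 51.4 + 2.8x.
Set SMC = demand: 51.4 + 2.8x = 159.4 - 2.5x → x* = 20.3774.

x* = 20.4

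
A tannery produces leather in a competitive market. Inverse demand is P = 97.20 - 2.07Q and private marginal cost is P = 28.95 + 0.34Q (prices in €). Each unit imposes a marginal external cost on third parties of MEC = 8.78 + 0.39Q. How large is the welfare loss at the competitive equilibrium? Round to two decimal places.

Market equilibrium (private): 28.95 + 0.34Q = 97.20 - 2.07Q → Q_m = 28.3195.
Social marginal cost = private MC + MEC = 37.73 + 0.73Q.
Set SMC = demand: 37.73 + 0.73Q = 97.20 - 2.07Q → Q* = 21.2393.
The loss is the area between SMC and demand from Q* to Q_m; with linear curves that's a triangle of height MEC(Q_m).
DWL = ½ × 7.0802 × 19.8246 = 70.1811.

DWL = €70.18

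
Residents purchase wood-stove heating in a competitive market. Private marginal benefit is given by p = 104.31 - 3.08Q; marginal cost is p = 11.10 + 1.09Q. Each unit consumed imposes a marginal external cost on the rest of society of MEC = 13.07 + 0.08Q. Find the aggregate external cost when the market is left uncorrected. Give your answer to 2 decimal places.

312.13

Market equilibrium (private): 11.10 + 1.09Q = 104.31 - 3.08Q → Q_m = 22.3525.
Total external cost = ∫₀^{Q_m} (13.07 + 0.08Q) dQ = 13.07×22.3525 + ½×0.08×22.3525² = 312.1325.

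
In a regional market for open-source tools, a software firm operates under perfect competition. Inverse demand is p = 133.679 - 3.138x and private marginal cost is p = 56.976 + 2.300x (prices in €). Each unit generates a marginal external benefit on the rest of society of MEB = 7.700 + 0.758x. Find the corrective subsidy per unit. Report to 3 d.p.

Social marginal cost = private MC − MEB = 49.276 + 1.542x.
Set SMC = demand: 49.276 + 1.542x = 133.679 - 3.138x → x* = 18.0348.
The Pigouvian subsidy equals MEB at x*: 7.700 + 0.758×18.0348 = 21.3704.

subsidy = €21.370 per unit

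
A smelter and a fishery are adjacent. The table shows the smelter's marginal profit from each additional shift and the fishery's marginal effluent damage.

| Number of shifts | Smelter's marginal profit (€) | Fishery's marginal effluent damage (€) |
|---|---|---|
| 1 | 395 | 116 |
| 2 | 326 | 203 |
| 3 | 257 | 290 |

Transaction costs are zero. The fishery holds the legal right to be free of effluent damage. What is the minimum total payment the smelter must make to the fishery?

Efficient level: marginal profit ≥ marginal effluent damage through level 2, so k* = 2.
With the fishery holding the right, the smelter must at least compensate total damage at k*: 116 + 203 = 319.

€319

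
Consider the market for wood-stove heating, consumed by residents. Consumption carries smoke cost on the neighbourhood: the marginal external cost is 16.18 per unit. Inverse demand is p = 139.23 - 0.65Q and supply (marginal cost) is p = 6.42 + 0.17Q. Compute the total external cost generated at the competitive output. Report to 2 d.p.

2620.57

Market equilibrium (private): 6.42 + 0.17Q = 139.23 - 0.65Q → Q_m = 161.9634.
Total external cost = MEC × Q_m = 16.18 × 161.9634 = 2620.5678.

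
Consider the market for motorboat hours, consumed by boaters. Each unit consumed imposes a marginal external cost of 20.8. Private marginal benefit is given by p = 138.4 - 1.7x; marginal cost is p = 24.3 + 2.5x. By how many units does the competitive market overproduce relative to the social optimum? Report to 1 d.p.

5.0 units

Market equilibrium (private): 24.3 + 2.5x = 138.4 - 1.7x → x_m = 27.1667.
Social marginal benefit = demand − MEC = 117.6 - 1.7x.
Set SMB = MC: 117.6 - 1.7x = 24.3 + 2.5x → x* = 22.2143.
Gap = |27.1667 − 22.2143| = 4.9524.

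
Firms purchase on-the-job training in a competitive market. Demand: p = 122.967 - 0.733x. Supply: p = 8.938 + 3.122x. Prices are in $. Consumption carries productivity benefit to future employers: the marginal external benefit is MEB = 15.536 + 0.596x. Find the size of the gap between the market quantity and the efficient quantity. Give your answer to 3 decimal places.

Market equilibrium (private): 8.938 + 3.122x = 122.967 - 0.733x → x_m = 29.5795.
Social marginal benefit = demand + MEB = 138.503 - 0.137x.
Set SMB = MC: 138.503 - 0.137x = 8.938 + 3.122x → x* = 39.7561.
Gap = |29.5795 − 39.7561| = 10.1766.

10.177 units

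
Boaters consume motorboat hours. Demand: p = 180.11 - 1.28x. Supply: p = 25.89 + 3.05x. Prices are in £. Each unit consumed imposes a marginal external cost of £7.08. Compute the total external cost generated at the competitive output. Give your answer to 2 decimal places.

Market equilibrium (private): 25.89 + 3.05x = 180.11 - 1.28x → x_m = 35.6166.
Total external cost = MEC × x_m = 7.08 × 35.6166 = 252.1655.

£252.17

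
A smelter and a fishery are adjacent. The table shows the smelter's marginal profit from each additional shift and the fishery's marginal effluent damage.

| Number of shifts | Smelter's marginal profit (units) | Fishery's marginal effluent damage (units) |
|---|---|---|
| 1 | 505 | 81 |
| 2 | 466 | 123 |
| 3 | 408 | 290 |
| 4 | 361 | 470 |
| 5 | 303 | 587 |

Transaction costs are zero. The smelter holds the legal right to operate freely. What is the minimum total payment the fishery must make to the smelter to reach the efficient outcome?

Left alone the smelter would choose level 5 (marginal profit stays positive).
Efficient level: k* = 3 (marginal profit ≥ marginal effluent damage through 3).
The fishery must at least cover the smelter's forgone profit from cutting 5→3: 361 + 303 = 664.

664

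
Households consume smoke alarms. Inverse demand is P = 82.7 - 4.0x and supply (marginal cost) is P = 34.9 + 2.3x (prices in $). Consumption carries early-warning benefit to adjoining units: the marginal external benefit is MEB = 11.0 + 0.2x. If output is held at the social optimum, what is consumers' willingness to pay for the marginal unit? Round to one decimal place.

P = $44.1

Social marginal benefit = demand + MEB = 93.7 - 3.8x.
Set SMB = MC: 93.7 - 3.8x = 34.9 + 2.3x → x* = 9.6393.
Consumer price on the demand curve at x*: 82.7 − 4.0×9.6393 = 44.1428.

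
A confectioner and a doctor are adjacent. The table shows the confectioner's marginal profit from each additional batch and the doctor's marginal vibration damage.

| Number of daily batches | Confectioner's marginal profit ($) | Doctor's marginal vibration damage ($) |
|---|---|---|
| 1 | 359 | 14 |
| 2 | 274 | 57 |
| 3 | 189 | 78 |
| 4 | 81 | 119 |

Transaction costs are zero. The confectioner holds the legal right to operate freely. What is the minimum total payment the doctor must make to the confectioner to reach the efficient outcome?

Left alone the confectioner would choose level 4 (marginal profit stays positive).
Efficient level: k* = 3 (marginal profit ≥ marginal vibration damage through 3).
The doctor must at least cover the confectioner's forgone profit from cutting 4→3: 81 = 81.

$81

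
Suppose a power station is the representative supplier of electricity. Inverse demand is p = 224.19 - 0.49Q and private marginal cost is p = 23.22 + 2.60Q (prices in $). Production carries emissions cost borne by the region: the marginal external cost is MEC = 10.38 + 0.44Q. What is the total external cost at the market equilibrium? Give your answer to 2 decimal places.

$1605.71

Market equilibrium (private): 23.22 + 2.60Q = 224.19 - 0.49Q → Q_m = 65.0388.
Total external cost = ∫₀^{Q_m} (10.38 + 0.44Q) dQ = 10.38×65.0388 + ½×0.44×65.0388² = 1605.7128.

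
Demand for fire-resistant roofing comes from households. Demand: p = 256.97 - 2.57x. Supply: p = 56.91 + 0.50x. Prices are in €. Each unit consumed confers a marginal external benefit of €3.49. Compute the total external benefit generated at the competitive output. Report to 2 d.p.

Market equilibrium (private): 56.91 + 0.50x = 256.97 - 2.57x → x_m = 65.1661.
Total external benefit = MEB × x_m = 3.49 × 65.1661 = 227.4297.

€227.43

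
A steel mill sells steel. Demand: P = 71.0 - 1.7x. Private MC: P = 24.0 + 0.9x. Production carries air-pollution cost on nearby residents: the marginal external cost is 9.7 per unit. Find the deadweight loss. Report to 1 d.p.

DWL = 18.1

Market equilibrium (private): 24.0 + 0.9x = 71.0 - 1.7x → x_m = 18.0769.
Social marginal cost = private MC + MEC = 33.7 + 0.9x.
Set SMC = demand: 33.7 + 0.9x = 71.0 - 1.7x → x* = 14.3462.
Height of the DWL triangle at x_m is SMC(x_m) − demand(x_m) = MEC(x_m) = 9.7000.
DWL = ½ × 3.7307 × 9.7000 = 18.0939.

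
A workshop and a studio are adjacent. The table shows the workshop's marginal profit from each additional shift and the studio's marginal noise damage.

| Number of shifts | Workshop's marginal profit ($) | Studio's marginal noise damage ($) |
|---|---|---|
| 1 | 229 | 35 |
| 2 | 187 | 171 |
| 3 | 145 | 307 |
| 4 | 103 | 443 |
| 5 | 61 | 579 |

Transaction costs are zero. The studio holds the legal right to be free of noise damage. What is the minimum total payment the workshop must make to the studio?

$206

Efficient level: marginal profit ≥ marginal noise damage through level 2, so k* = 2.
With the studio holding the right, the workshop must at least compensate total damage at k*: 35 + 171 = 206.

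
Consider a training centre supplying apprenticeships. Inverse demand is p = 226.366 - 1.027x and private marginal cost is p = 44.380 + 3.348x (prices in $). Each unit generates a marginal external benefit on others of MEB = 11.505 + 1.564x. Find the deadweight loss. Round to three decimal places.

DWL = $1042.654

Market equilibrium (private): 44.380 + 3.348x = 226.366 - 1.027x → x_m = 41.5968.
Social marginal cost = private MC − MEB = 32.875 + 1.784x.
Set SMC = demand: 32.875 + 1.784x = 226.366 - 1.027x → x* = 68.8335.
Height of the DWL triangle at x_m is demand(x_m) − SMC(x_m) = MEB(x_m) = 76.5624.
DWL = ½ × 27.2367 × 76.5624 = 1042.6536.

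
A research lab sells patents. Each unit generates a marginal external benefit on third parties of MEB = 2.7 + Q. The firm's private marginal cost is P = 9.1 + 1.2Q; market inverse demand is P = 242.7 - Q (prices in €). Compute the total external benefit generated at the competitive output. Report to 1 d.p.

Market equilibrium (private): 9.1 + 1.2Q = 242.7 - Q → Q_m = 106.1818.
Total external benefit = ∫₀^{Q_m} (2.7 + 1.0Q) dQ = 2.7×106.1818 + ½×1.0×106.1818² = 5923.9782.

€5924.0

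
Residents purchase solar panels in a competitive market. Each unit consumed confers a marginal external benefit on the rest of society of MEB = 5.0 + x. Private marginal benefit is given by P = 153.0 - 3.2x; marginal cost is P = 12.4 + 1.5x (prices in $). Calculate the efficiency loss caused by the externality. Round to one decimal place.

DWL = $164.7

Market equilibrium (private): 12.4 + 1.5x = 153.0 - 3.2x → x_m = 29.9149.
Social marginal benefit = demand + MEB = 158.0 - 2.2x.
Set SMB = MC: 158.0 - 2.2x = 12.4 + 1.5x → x* = 39.3514.
Between x* and x_m the wedge SMB − MC runs linearly from 0 to MEB(x_m), so the loss is a triangle.
DWL = ½ × 9.4365 × 34.9149 = 164.7372.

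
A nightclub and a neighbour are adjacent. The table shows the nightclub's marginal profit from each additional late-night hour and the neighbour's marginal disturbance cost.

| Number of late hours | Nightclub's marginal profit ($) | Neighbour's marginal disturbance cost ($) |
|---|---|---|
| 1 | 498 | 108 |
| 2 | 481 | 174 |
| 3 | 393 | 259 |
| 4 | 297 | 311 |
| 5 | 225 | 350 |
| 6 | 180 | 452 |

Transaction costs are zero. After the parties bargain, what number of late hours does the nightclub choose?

3

Bargaining reaches the level where marginal profit last exceeds marginal disturbance cost.
That holds through level 3 (393 ≥ 259) but not at 4 (297 < 311).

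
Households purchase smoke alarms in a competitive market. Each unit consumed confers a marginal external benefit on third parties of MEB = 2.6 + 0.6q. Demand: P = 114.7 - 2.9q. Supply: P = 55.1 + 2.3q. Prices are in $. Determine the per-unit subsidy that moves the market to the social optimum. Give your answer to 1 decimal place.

Social marginal benefit = demand + MEB = 117.3 - 2.3q.
Set SMB = MC: 117.3 - 2.3q = 55.1 + 2.3q → q* = 13.5217.
The Pigouvian subsidy equals MEB at q*: 2.6 + 0.6×13.5217 = 10.7130.

subsidy = $10.7 per unit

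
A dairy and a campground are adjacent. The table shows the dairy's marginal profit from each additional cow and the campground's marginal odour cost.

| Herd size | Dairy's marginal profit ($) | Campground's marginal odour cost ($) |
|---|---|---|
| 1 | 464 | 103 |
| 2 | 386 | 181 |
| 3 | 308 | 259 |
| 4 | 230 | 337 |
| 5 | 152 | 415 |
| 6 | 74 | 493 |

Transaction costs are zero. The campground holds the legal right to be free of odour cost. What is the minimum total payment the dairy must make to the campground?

$543

Efficient level: marginal profit ≥ marginal odour cost through level 3, so k* = 3.
With the campground holding the right, the dairy must at least compensate total damage at k*: 103 + 181 + 259 = 543.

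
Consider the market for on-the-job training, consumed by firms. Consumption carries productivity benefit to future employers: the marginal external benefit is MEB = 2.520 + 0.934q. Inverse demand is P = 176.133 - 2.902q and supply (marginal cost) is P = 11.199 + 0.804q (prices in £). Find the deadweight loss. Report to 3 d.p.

DWL = £350.593

Market equilibrium (private): 11.199 + 0.804q = 176.133 - 2.902q → q_m = 44.5046.
Social marginal benefit = demand + MEB = 178.653 - 1.968q.
Set SMB = MC: 178.653 - 1.968q = 11.199 + 0.804q → q* = 60.4091.
The loss is the area between SMB and MC from q* to q_m; with linear curves that's a triangle of height MEB(q_m).
DWL = ½ × 15.9045 × 44.0873 = 350.5932.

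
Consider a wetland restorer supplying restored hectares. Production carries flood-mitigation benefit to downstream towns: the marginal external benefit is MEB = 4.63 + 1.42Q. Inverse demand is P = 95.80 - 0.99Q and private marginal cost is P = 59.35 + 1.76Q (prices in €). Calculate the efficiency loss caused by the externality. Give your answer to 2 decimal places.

DWL = €206.76

Market equilibrium (private): 59.35 + 1.76Q = 95.80 - 0.99Q → Q_m = 13.2545.
Social marginal cost = private MC − MEB = 54.72 + 0.34Q.
Set SMC = demand: 54.72 + 0.34Q = 95.80 - 0.99Q → Q* = 30.8872.
The welfare-loss triangle has base |Q_m − Q*| and height MEB(Q_m) (the vertical gap between SMC and demand is zero at Q* and MEB at Q_m).
DWL = ½ × 17.6327 × 23.4515 = 206.7566.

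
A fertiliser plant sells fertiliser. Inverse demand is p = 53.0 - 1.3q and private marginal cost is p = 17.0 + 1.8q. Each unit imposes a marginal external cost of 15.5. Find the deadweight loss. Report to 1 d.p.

Market equilibrium (private): 17.0 + 1.8q = 53.0 - 1.3q → q_m = 11.6129.
Social marginal cost = private MC + MEC = 32.5 + 1.8q.
Set SMC = demand: 32.5 + 1.8q = 53.0 - 1.3q → q* = 6.6129.
Height of the DWL triangle at q_m is SMC(q_m) − demand(q_m) = MEC(q_m) = 15.5000.
DWL = ½ × 5.0000 × 15.5000 = 38.7500.

DWL = 38.8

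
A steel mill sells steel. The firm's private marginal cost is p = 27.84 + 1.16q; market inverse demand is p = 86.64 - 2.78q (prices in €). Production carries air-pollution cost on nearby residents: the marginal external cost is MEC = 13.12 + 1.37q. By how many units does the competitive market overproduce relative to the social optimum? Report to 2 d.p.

6.32 units

Market equilibrium (private): 27.84 + 1.16q = 86.64 - 2.78q → q_m = 14.9239.
Social marginal cost = private MC + MEC = 40.96 + 2.53q.
Set SMC = demand: 40.96 + 2.53q = 86.64 - 2.78q → q* = 8.6026.
Gap = |14.9239 − 8.6026| = 6.3213.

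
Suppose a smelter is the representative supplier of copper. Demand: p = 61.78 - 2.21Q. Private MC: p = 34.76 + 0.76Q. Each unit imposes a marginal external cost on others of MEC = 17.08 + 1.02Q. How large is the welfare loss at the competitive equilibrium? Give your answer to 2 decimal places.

DWL = 87.07

Market equilibrium (private): 34.76 + 0.76Q = 61.78 - 2.21Q → Q_m = 9.0976.
Social marginal cost = private MC + MEC = 51.84 + 1.78Q.
Set SMC = demand: 51.84 + 1.78Q = 61.78 - 2.21Q → Q* = 2.4912.
Between Q* and Q_m the wedge SMC − demand runs linearly from 0 to MEC(Q_m), so the loss is a triangle.
DWL = ½ × 6.6064 × 26.3596 = 87.0710.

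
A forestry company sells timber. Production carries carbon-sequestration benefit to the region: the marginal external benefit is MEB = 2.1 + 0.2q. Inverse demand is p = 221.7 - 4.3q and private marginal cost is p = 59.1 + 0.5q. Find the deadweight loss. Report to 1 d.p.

DWL = 8.6

Market equilibrium (private): 59.1 + 0.5q = 221.7 - 4.3q → q_m = 33.8750.
Social marginal cost = private MC − MEB = 57.0 + 0.3q.
Set SMC = demand: 57.0 + 0.3q = 221.7 - 4.3q → q* = 35.8043.
The welfare-loss triangle has base |q_m − q*| and height MEB(q_m) (the vertical gap between SMC and demand is zero at q* and MEB at q_m).
DWL = ½ × 1.9293 × 8.8750 = 8.5613.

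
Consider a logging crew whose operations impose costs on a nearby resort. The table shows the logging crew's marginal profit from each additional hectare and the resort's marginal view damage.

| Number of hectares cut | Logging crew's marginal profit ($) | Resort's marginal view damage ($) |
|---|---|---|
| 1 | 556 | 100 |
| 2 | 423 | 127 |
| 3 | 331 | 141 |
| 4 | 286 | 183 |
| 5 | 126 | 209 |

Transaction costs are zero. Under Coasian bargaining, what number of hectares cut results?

Bargaining reaches the level where marginal profit last exceeds marginal view damage.
That holds through level 4 (286 ≥ 183) but not at 5 (126 < 209).

4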